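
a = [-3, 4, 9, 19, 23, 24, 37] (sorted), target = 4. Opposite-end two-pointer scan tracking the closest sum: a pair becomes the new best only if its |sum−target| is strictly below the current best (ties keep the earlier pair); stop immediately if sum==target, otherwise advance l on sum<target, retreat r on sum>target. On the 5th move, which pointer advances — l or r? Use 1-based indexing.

r

l=1 r=7: -3+37=34 d=30 *, r--
l=1 r=6: -3+24=21 d=17 *, r--
l=1 r=5: -3+23=20 d=16 *, r--
l=1 r=4: -3+19=16 d=12 *, r--
l=1 r=3: -3+9=6 d=2 *, r--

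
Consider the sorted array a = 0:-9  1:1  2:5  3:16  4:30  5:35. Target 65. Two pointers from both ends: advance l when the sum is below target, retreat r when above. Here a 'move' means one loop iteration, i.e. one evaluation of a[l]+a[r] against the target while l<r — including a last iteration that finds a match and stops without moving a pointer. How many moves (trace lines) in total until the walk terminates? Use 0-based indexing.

5 moves

l=0 r=5: -9+35=26 <65, l++
l=1 r=5: 1+35=36 <65, l++
l=2 r=5: 5+35=40 <65, l++
l=3 r=5: 16+35=51 <65, l++
l=4 r=5: 30+35=65, found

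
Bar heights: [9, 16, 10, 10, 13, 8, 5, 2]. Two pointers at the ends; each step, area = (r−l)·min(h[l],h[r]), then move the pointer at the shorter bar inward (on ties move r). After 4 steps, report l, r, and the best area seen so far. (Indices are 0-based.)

l=1, r=4, best area=40

[0,7] min(9,2)*7=14 best=14 * → r--
[0,6] min(9,5)*6=30 best=30 * → r--
[0,5] min(9,8)*5=40 best=40 * → r--
[0,4] min(9,13)*4=36 best=40 → l++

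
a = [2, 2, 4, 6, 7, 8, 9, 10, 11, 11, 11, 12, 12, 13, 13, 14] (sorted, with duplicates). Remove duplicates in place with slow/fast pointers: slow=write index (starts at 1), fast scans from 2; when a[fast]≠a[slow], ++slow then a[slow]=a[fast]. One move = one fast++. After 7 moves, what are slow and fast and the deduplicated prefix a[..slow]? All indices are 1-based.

slow=7, fast=9, prefix=[2, 4, 6, 7, 8, 9, 10]

(s=1,f=2) a[fast]=2=a[slow] dup → fast++
(s=1,f=3) a[fast]=4≠a[slow]=2 write a[2]=4 → slow++,fast++
(s=2,f=4) a[fast]=6≠a[slow]=4 write a[3]=6 → slow++,fast++
(s=3,f=5) a[fast]=7≠a[slow]=6 write a[4]=7 → slow++,fast++
(s=4,f=6) a[fast]=8≠a[slow]=7 write a[5]=8 → slow++,fast++
(s=5,f=7) a[fast]=9≠a[slow]=8 write a[6]=9 → slow++,fast++
(s=6,f=8) a[fast]=10≠a[slow]=9 write a[7]=10 → slow++,fast++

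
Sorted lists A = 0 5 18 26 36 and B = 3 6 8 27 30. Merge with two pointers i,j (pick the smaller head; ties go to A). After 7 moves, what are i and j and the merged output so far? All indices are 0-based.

[i=0,j=0] A[i]=0<=B[j]=3 take 0 → i++
[i=1,j=0] A[i]=5>B[j]=3 take 3 → j++
[i=1,j=1] A[i]=5<=B[j]=6 take 5 → i++
[i=2,j=1] A[i]=18>B[j]=6 take 6 → j++
[i=2,j=2] A[i]=18>B[j]=8 take 8 → j++
[i=2,j=3] A[i]=18<=B[j]=27 take 18 → i++
[i=3,j=3] A[i]=26<=B[j]=27 take 26 → i++

i=4, j=3, merged so far=[0, 3, 5, 6, 8, 18, 26]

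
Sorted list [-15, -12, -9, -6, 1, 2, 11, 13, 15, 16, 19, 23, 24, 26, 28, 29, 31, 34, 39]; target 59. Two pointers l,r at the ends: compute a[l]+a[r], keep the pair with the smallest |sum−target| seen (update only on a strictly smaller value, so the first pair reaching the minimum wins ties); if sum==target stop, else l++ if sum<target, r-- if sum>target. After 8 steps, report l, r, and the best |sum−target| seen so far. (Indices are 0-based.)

l=8, r=18, best |Δ|=7

[0,18] -15+39=24 d=35 * → l++
[1,18] -12+39=27 d=32 * → l++
[2,18] -9+39=30 d=29 * → l++
[3,18] -6+39=33 d=26 * → l++
[4,18] 1+39=40 d=19 * → l++
[5,18] 2+39=41 d=18 * → l++
[6,18] 11+39=50 d=9 * → l++
[7,18] 13+39=52 d=7 * → l++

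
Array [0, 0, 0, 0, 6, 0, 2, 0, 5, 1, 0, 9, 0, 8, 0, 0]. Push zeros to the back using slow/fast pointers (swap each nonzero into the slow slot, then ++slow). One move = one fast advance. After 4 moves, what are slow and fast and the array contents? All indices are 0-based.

slow=0, fast=4, a=[0, 0, 0, 0, 6, 0, 2, 0, 5, 1, 0, 9, 0, 8, 0, 0]

slow=0 fast=0: a[fast]=0, fast++
slow=0 fast=1: a[fast]=0, fast++
slow=0 fast=2: a[fast]=0, fast++
slow=0 fast=3: a[fast]=0, fast++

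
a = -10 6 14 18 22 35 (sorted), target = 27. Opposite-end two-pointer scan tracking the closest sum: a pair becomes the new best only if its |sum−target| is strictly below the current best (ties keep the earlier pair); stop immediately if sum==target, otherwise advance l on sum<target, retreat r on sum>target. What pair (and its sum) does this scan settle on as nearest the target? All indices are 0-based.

[0,5] -10+35=25 d=2 * → l++
[1,5] 6+35=41 d=14 → r--
[1,4] 6+22=28 d=1 * → r--
[1,3] 6+18=24 d=3 → l++
[2,3] 14+18=32 d=5 → r--

pair (6, 22) with sum 28 (|Δ|=1)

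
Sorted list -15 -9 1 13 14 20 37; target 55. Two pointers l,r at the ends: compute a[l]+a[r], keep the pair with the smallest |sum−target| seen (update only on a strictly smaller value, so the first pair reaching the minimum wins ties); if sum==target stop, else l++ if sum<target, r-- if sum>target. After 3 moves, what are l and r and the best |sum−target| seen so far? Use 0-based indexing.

l=3, r=6, best |Δ|=17

l=0 r=6: -15+37=22 d=33 *, l++
l=1 r=6: -9+37=28 d=27 *, l++
l=2 r=6: 1+37=38 d=17 *, l++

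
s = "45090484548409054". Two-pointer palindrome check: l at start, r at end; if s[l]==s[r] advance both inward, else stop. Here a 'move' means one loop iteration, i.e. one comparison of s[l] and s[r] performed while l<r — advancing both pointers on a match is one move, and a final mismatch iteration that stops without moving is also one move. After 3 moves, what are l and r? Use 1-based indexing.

l=4, r=14

[1,17] '4'=='4' → l++,r--
[2,16] '5'=='5' → l++,r--
[3,15] '0'=='0' → l++,r--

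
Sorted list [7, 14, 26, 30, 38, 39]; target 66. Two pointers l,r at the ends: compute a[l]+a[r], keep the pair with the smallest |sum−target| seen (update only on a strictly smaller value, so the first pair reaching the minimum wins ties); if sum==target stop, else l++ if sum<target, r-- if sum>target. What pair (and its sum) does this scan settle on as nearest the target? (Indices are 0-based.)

pair (26, 39) with sum 65 (|Δ|=1)

[0,5] 7+39=46 d=20 * → l++
[1,5] 14+39=53 d=13 * → l++
[2,5] 26+39=65 d=1 * → l++
[3,5] 30+39=69 d=3 → r--
[3,4] 30+38=68 d=2 → r--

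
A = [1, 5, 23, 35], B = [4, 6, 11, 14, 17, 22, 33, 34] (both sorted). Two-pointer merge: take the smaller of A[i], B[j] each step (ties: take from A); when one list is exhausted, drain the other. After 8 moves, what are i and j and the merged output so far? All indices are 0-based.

[i=0,j=0] A[i]=1<=B[j]=4 take 1 → i++
[i=1,j=0] A[i]=5>B[j]=4 take 4 → j++
[i=1,j=1] A[i]=5<=B[j]=6 take 5 → i++
[i=2,j=1] A[i]=23>B[j]=6 take 6 → j++
[i=2,j=2] A[i]=23>B[j]=11 take 11 → j++
[i=2,j=3] A[i]=23>B[j]=14 take 14 → j++
[i=2,j=4] A[i]=23>B[j]=17 take 17 → j++
[i=2,j=5] A[i]=23>B[j]=22 take 22 → j++

i=2, j=6, merged so far=[1, 4, 5, 6, 11, 14, 17, 22]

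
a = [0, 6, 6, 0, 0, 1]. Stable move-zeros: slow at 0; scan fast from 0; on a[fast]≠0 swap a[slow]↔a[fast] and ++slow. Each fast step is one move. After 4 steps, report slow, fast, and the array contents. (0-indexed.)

slow=0 fast=0: a[fast]=0, fast++
slow=0 fast=1: a[fast]=6≠0 swap→a[0]=6, slow++,fast++
slow=1 fast=2: a[fast]=6≠0 swap→a[1]=6, slow++,fast++
slow=2 fast=3: a[fast]=0, fast++

slow=2, fast=4, a=[6, 6, 0, 0, 0, 1]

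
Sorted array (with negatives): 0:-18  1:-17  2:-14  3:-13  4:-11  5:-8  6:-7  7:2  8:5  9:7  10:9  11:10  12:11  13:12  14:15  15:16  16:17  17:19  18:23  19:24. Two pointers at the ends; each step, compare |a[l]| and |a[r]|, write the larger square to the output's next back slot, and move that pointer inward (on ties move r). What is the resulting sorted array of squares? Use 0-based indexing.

[0,19] |-18|<=|24| out[19]=576 → r--
[0,18] |-18|<=|23| out[18]=529 → r--
[0,17] |-18|<=|19| out[17]=361 → r--
[0,16] |-18|>|17| out[16]=324 → l++
[1,16] |-17|<=|17| out[15]=289 → r--
[1,15] |-17|>|16| out[14]=289 → l++
[2,15] |-14|<=|16| out[13]=256 → r--
[2,14] |-14|<=|15| out[12]=225 → r--
[2,13] |-14|>|12| out[11]=196 → l++
[3,13] |-13|>|12| out[10]=169 → l++
[4,13] |-11|<=|12| out[9]=144 → r--
[4,12] |-11|<=|11| out[8]=121 → r--
[4,11] |-11|>|10| out[7]=121 → l++
[5,11] |-8|<=|10| out[6]=100 → r--
[5,10] |-8|<=|9| out[5]=81 → r--
[5,9] |-8|>|7| out[4]=64 → l++
[6,9] |-7|<=|7| out[3]=49 → r--
[6,8] |-7|>|5| out[2]=49 → l++
[7,8] |2|<=|5| out[1]=25 → r--
[7,7] |2|<=|2| out[0]=4 → r--

[4, 25, 49, 49, 64, 81, 100, 121, 121, 144, 169, 196, 225, 256, 289, 289, 324, 361, 529, 576]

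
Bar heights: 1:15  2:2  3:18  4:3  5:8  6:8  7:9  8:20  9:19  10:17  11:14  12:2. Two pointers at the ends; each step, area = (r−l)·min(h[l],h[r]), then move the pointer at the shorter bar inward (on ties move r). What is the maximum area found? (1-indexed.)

l=1 r=12: min(15,2)*11=22 best=22 *, r--
l=1 r=11: min(15,14)*10=140 best=140 *, r--
l=1 r=10: min(15,17)*9=135 best=140, l++
l=2 r=10: min(2,17)*8=16 best=140, l++
l=3 r=10: min(18,17)*7=119 best=140, r--
l=3 r=9: min(18,19)*6=108 best=140, l++
l=4 r=9: min(3,19)*5=15 best=140, l++
l=5 r=9: min(8,19)*4=32 best=140, l++
l=6 r=9: min(8,19)*3=24 best=140, l++
l=7 r=9: min(9,19)*2=18 best=140, l++
l=8 r=9: min(20,19)*1=19 best=140, r--

max area = 140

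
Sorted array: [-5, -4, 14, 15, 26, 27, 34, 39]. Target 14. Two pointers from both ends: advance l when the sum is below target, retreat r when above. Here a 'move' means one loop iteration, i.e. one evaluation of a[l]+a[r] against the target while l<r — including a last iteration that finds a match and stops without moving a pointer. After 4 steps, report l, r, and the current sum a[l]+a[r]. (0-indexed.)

[0,7] -5+39=34 >14 → r--
[0,6] -5+34=29 >14 → r--
[0,5] -5+27=22 >14 → r--
[0,4] -5+26=21 >14 → r--

l=0, r=3, sum=10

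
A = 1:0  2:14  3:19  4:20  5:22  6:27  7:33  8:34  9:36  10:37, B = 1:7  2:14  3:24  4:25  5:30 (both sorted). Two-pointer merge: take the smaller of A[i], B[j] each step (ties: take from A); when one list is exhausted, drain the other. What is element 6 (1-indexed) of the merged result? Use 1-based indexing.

[i=1,j=1] A[i]=0<=B[j]=7 take 0 → i++
[i=2,j=1] A[i]=14>B[j]=7 take 7 → j++
[i=2,j=2] A[i]=14<=B[j]=14 take 14 → i++
[i=3,j=2] A[i]=19>B[j]=14 take 14 → j++
[i=3,j=3] A[i]=19<=B[j]=24 take 19 → i++
[i=4,j=3] A[i]=20<=B[j]=24 take 20 → i++
[i=5,j=3] A[i]=22<=B[j]=24 take 22 → i++
[i=6,j=3] A[i]=27>B[j]=24 take 24 → j++
[i=6,j=4] A[i]=27>B[j]=25 take 25 → j++
[i=6,j=5] A[i]=27<=B[j]=30 take 27 → i++
[i=7,j=5] A[i]=33>B[j]=30 take 30 → j++
[i=7,j=6] B done, take A[i]=33 → i++
[i=8,j=6] B done, take A[i]=34 → i++
[i=9,j=6] B done, take A[i]=36 → i++
[i=10,j=6] B done, take A[i]=37 → i++

merged[6] = 20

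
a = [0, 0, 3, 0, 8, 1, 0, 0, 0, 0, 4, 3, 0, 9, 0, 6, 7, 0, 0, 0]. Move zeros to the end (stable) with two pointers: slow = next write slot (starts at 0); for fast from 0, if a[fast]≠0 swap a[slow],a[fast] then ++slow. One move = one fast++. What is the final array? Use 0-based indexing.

(s=0,f=0) a[fast]=0 → fast++
(s=0,f=1) a[fast]=0 → fast++
(s=0,f=2) a[fast]=3≠0 swap→a[0]=3 → slow++,fast++
(s=1,f=3) a[fast]=0 → fast++
(s=1,f=4) a[fast]=8≠0 swap→a[1]=8 → slow++,fast++
(s=2,f=5) a[fast]=1≠0 swap→a[2]=1 → slow++,fast++
(s=3,f=6) a[fast]=0 → fast++
(s=3,f=7) a[fast]=0 → fast++
(s=3,f=8) a[fast]=0 → fast++
(s=3,f=9) a[fast]=0 → fast++
(s=3,f=10) a[fast]=4≠0 swap→a[3]=4 → slow++,fast++
(s=4,f=11) a[fast]=3≠0 swap→a[4]=3 → slow++,fast++
(s=5,f=12) a[fast]=0 → fast++
(s=5,f=13) a[fast]=9≠0 swap→a[5]=9 → slow++,fast++
(s=6,f=14) a[fast]=0 → fast++
(s=6,f=15) a[fast]=6≠0 swap→a[6]=6 → slow++,fast++
(s=7,f=16) a[fast]=7≠0 swap→a[7]=7 → slow++,fast++
(s=8,f=17) a[fast]=0 → fast++
(s=8,f=18) a[fast]=0 → fast++
(s=8,f=19) a[fast]=0 → fast++

[3, 8, 1, 4, 3, 9, 6, 7, 0, 0, 0, 0, 0, 0, 0, 0, 0, 0, 0, 0]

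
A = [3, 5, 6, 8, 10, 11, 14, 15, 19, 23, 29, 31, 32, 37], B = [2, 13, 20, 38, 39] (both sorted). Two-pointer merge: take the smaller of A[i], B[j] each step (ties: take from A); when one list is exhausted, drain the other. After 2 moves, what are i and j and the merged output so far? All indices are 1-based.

i=2, j=2, merged so far=[2, 3]

i=1 j=1: A[i]=3>B[j]=2 take 2, j++
i=1 j=2: A[i]=3<=B[j]=13 take 3, i++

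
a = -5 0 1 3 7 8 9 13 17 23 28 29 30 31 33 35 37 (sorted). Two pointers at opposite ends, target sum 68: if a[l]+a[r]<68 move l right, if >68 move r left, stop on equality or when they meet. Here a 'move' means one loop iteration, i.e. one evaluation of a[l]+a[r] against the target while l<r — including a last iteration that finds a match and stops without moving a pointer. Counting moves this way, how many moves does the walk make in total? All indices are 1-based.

[1,17] -5+37=32 <68 → l++
[2,17] 0+37=37 <68 → l++
[3,17] 1+37=38 <68 → l++
[4,17] 3+37=40 <68 → l++
[5,17] 7+37=44 <68 → l++
[6,17] 8+37=45 <68 → l++
[7,17] 9+37=46 <68 → l++
[8,17] 13+37=50 <68 → l++
[9,17] 17+37=54 <68 → l++
[10,17] 23+37=60 <68 → l++
[11,17] 28+37=65 <68 → l++
[12,17] 29+37=66 <68 → l++
[13,17] 30+37=67 <68 → l++
[14,17] 31+37=68 → found

14 moves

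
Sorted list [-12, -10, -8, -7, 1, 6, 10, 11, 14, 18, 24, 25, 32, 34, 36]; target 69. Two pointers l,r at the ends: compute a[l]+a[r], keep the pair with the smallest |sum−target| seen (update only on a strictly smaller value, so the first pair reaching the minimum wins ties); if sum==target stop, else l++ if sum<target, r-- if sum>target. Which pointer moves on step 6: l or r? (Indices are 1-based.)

l

l=1 r=15: -12+36=24 d=45 *, l++
l=2 r=15: -10+36=26 d=43 *, l++
l=3 r=15: -8+36=28 d=41 *, l++
l=4 r=15: -7+36=29 d=40 *, l++
l=5 r=15: 1+36=37 d=32 *, l++
l=6 r=15: 6+36=42 d=27 *, l++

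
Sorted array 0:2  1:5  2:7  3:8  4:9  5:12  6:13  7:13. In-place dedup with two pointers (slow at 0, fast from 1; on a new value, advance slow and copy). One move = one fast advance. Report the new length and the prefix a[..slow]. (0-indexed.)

length 7; prefix = [2, 5, 7, 8, 9, 12, 13]

(s=0,f=1) a[fast]=5≠a[slow]=2 write a[1]=5 → slow++,fast++
(s=1,f=2) a[fast]=7≠a[slow]=5 write a[2]=7 → slow++,fast++
(s=2,f=3) a[fast]=8≠a[slow]=7 write a[3]=8 → slow++,fast++
(s=3,f=4) a[fast]=9≠a[slow]=8 write a[4]=9 → slow++,fast++
(s=4,f=5) a[fast]=12≠a[slow]=9 write a[5]=12 → slow++,fast++
(s=5,f=6) a[fast]=13≠a[slow]=12 write a[6]=13 → slow++,fast++
(s=6,f=7) a[fast]=13=a[slow] dup → fast++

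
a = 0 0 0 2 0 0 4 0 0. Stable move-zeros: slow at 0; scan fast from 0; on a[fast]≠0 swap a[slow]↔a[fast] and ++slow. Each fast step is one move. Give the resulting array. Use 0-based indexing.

[2, 4, 0, 0, 0, 0, 0, 0, 0]

slow=0 fast=0: a[fast]=0, fast++
slow=0 fast=1: a[fast]=0, fast++
slow=0 fast=2: a[fast]=0, fast++
slow=0 fast=3: a[fast]=2≠0 swap→a[0]=2, slow++,fast++
slow=1 fast=4: a[fast]=0, fast++
slow=1 fast=5: a[fast]=0, fast++
slow=1 fast=6: a[fast]=4≠0 swap→a[1]=4, slow++,fast++
slow=2 fast=7: a[fast]=0, fast++
slow=2 fast=8: a[fast]=0, fast++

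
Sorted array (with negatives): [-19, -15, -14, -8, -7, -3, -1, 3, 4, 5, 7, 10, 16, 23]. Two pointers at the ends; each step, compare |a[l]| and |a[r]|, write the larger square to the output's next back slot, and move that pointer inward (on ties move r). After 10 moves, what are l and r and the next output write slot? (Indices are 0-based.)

[0,13] |-19|<=|23| out[13]=529 → r--
[0,12] |-19|>|16| out[12]=361 → l++
[1,12] |-15|<=|16| out[11]=256 → r--
[1,11] |-15|>|10| out[10]=225 → l++
[2,11] |-14|>|10| out[9]=196 → l++
[3,11] |-8|<=|10| out[8]=100 → r--
[3,10] |-8|>|7| out[7]=64 → l++
[4,10] |-7|<=|7| out[6]=49 → r--
[4,9] |-7|>|5| out[5]=49 → l++
[5,9] |-3|<=|5| out[4]=25 → r--

l=5, r=8, next write slot=3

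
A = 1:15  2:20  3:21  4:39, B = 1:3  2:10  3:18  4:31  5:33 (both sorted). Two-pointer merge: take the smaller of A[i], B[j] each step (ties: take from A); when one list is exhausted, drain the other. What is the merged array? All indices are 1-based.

[3, 10, 15, 18, 20, 21, 31, 33, 39]

i=1 j=1: A[i]=15>B[j]=3 take 3, j++
i=1 j=2: A[i]=15>B[j]=10 take 10, j++
i=1 j=3: A[i]=15<=B[j]=18 take 15, i++
i=2 j=3: A[i]=20>B[j]=18 take 18, j++
i=2 j=4: A[i]=20<=B[j]=31 take 20, i++
i=3 j=4: A[i]=21<=B[j]=31 take 21, i++
i=4 j=4: A[i]=39>B[j]=31 take 31, j++
i=4 j=5: A[i]=39>B[j]=33 take 33, j++
i=4 j=6: B done, take A[i]=39, i++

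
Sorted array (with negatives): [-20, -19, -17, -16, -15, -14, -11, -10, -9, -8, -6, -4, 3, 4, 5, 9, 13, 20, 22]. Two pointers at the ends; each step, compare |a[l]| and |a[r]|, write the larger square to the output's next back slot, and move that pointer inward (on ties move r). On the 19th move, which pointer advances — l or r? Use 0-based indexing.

r

[0,18] |-20|<=|22| out[18]=484 → r--
[0,17] |-20|<=|20| out[17]=400 → r--
[0,16] |-20|>|13| out[16]=400 → l++
[1,16] |-19|>|13| out[15]=361 → l++
[2,16] |-17|>|13| out[14]=289 → l++
[3,16] |-16|>|13| out[13]=256 → l++
[4,16] |-15|>|13| out[12]=225 → l++
[5,16] |-14|>|13| out[11]=196 → l++
[6,16] |-11|<=|13| out[10]=169 → r--
[6,15] |-11|>|9| out[9]=121 → l++
[7,15] |-10|>|9| out[8]=100 → l++
[8,15] |-9|<=|9| out[7]=81 → r--
[8,14] |-9|>|5| out[6]=81 → l++
[9,14] |-8|>|5| out[5]=64 → l++
[10,14] |-6|>|5| out[4]=36 → l++
[11,14] |-4|<=|5| out[3]=25 → r--
[11,13] |-4|<=|4| out[2]=16 → r--
[11,12] |-4|>|3| out[1]=16 → l++
[12,12] |3|<=|3| out[0]=9 → r--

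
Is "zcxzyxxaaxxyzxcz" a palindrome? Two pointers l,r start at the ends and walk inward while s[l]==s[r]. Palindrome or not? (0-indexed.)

palindrome

l=0 r=15: 'z'=='z', l++,r--
l=1 r=14: 'c'=='c', l++,r--
l=2 r=13: 'x'=='x', l++,r--
l=3 r=12: 'z'=='z', l++,r--
l=4 r=11: 'y'=='y', l++,r--
l=5 r=10: 'x'=='x', l++,r--
l=6 r=9: 'x'=='x', l++,r--
l=7 r=8: 'a'=='a', l++,r--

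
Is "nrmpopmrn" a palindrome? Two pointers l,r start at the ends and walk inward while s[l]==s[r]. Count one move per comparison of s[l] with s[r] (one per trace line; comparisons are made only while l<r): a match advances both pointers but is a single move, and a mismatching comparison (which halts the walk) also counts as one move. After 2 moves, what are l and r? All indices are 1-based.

l=1 r=9: 'n'=='n', l++,r--
l=2 r=8: 'r'=='r', l++,r--

l=3, r=7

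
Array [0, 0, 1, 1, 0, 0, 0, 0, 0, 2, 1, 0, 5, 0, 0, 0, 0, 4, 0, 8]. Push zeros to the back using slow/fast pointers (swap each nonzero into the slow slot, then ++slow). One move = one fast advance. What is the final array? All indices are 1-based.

[1, 1, 2, 1, 5, 4, 8, 0, 0, 0, 0, 0, 0, 0, 0, 0, 0, 0, 0, 0]

slow=1 fast=1: a[fast]=0, fast++
slow=1 fast=2: a[fast]=0, fast++
slow=1 fast=3: a[fast]=1≠0 swap→a[1]=1, slow++,fast++
slow=2 fast=4: a[fast]=1≠0 swap→a[2]=1, slow++,fast++
slow=3 fast=5: a[fast]=0, fast++
slow=3 fast=6: a[fast]=0, fast++
slow=3 fast=7: a[fast]=0, fast++
slow=3 fast=8: a[fast]=0, fast++
slow=3 fast=9: a[fast]=0, fast++
slow=3 fast=10: a[fast]=2≠0 swap→a[3]=2, slow++,fast++
slow=4 fast=11: a[fast]=1≠0 swap→a[4]=1, slow++,fast++
slow=5 fast=12: a[fast]=0, fast++
slow=5 fast=13: a[fast]=5≠0 swap→a[5]=5, slow++,fast++
slow=6 fast=14: a[fast]=0, fast++
slow=6 fast=15: a[fast]=0, fast++
slow=6 fast=16: a[fast]=0, fast++
slow=6 fast=17: a[fast]=0, fast++
slow=6 fast=18: a[fast]=4≠0 swap→a[6]=4, slow++,fast++
slow=7 fast=19: a[fast]=0, fast++
slow=7 fast=20: a[fast]=8≠0 swap→a[7]=8, slow++,fast++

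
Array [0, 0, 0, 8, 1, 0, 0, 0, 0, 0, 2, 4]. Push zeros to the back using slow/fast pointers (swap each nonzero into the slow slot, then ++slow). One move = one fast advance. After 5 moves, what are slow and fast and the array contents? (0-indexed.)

(s=0,f=0) a[fast]=0 → fast++
(s=0,f=1) a[fast]=0 → fast++
(s=0,f=2) a[fast]=0 → fast++
(s=0,f=3) a[fast]=8≠0 swap→a[0]=8 → slow++,fast++
(s=1,f=4) a[fast]=1≠0 swap→a[1]=1 → slow++,fast++

slow=2, fast=5, a=[8, 1, 0, 0, 0, 0, 0, 0, 0, 0, 2, 4]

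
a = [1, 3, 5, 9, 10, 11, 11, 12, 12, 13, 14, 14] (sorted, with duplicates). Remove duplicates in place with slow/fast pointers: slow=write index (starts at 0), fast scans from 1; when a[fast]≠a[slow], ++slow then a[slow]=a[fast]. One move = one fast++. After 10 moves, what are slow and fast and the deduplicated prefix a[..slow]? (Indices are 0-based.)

slow=8, fast=11, prefix=[1, 3, 5, 9, 10, 11, 12, 13, 14]

slow=0 fast=1: a[fast]=3≠a[slow]=1 write a[1]=3, slow++,fast++
slow=1 fast=2: a[fast]=5≠a[slow]=3 write a[2]=5, slow++,fast++
slow=2 fast=3: a[fast]=9≠a[slow]=5 write a[3]=9, slow++,fast++
slow=3 fast=4: a[fast]=10≠a[slow]=9 write a[4]=10, slow++,fast++
slow=4 fast=5: a[fast]=11≠a[slow]=10 write a[5]=11, slow++,fast++
slow=5 fast=6: a[fast]=11=a[slow] dup, fast++
slow=5 fast=7: a[fast]=12≠a[slow]=11 write a[6]=12, slow++,fast++
slow=6 fast=8: a[fast]=12=a[slow] dup, fast++
slow=6 fast=9: a[fast]=13≠a[slow]=12 write a[7]=13, slow++,fast++
slow=7 fast=10: a[fast]=14≠a[slow]=13 write a[8]=14, slow++,fast++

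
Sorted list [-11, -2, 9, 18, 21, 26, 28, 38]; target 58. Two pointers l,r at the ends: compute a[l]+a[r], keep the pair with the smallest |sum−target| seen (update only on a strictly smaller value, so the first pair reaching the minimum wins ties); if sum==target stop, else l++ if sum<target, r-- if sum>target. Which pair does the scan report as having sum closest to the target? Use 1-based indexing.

[1,8] -11+38=27 d=31 * → l++
[2,8] -2+38=36 d=22 * → l++
[3,8] 9+38=47 d=11 * → l++
[4,8] 18+38=56 d=2 * → l++
[5,8] 21+38=59 d=1 * → r--
[5,7] 21+28=49 d=9 → l++
[6,7] 26+28=54 d=4 → l++

pair (21, 38) with sum 59 (|Δ|=1)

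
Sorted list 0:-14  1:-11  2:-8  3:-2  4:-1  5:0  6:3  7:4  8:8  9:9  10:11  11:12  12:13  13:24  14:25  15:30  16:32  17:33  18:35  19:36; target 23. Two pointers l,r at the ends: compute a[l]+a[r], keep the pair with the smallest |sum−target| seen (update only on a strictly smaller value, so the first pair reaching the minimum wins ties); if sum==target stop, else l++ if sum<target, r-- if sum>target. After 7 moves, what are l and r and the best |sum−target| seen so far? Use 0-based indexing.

l=3, r=15, best |Δ|=1

[0,19] -14+36=22 d=1 * → l++
[1,19] -11+36=25 d=2 → r--
[1,18] -11+35=24 d=1 → r--
[1,17] -11+33=22 d=1 → l++
[2,17] -8+33=25 d=2 → r--
[2,16] -8+32=24 d=1 → r--
[2,15] -8+30=22 d=1 → l++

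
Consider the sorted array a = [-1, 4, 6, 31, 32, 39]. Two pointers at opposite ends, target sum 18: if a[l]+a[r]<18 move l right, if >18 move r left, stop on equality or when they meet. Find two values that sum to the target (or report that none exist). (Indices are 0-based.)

no pair

[0,5] -1+39=38 >18 → r--
[0,4] -1+32=31 >18 → r--
[0,3] -1+31=30 >18 → r--
[0,2] -1+6=5 <18 → l++
[1,2] 4+6=10 <18 → l++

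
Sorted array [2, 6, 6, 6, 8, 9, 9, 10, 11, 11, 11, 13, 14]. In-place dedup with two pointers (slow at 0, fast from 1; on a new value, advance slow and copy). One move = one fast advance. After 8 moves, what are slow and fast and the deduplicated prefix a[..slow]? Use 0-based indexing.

slow=0 fast=1: a[fast]=6≠a[slow]=2 write a[1]=6, slow++,fast++
slow=1 fast=2: a[fast]=6=a[slow] dup, fast++
slow=1 fast=3: a[fast]=6=a[slow] dup, fast++
slow=1 fast=4: a[fast]=8≠a[slow]=6 write a[2]=8, slow++,fast++
slow=2 fast=5: a[fast]=9≠a[slow]=8 write a[3]=9, slow++,fast++
slow=3 fast=6: a[fast]=9=a[slow] dup, fast++
slow=3 fast=7: a[fast]=10≠a[slow]=9 write a[4]=10, slow++,fast++
slow=4 fast=8: a[fast]=11≠a[slow]=10 write a[5]=11, slow++,fast++

slow=5, fast=9, prefix=[2, 6, 8, 9, 10, 11]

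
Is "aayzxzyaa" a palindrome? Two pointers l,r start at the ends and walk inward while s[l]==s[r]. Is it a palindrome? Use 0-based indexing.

palindrome

[0,8] 'a'=='a' → l++,r--
[1,7] 'a'=='a' → l++,r--
[2,6] 'y'=='y' → l++,r--
[3,5] 'z'=='z' → l++,r--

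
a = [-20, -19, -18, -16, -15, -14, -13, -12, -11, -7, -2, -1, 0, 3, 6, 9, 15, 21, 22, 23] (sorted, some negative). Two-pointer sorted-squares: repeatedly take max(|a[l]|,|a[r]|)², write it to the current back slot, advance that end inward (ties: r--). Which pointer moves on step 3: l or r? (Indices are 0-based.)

[0,19] |-20|<=|23| out[19]=529 → r--
[0,18] |-20|<=|22| out[18]=484 → r--
[0,17] |-20|<=|21| out[17]=441 → r--

r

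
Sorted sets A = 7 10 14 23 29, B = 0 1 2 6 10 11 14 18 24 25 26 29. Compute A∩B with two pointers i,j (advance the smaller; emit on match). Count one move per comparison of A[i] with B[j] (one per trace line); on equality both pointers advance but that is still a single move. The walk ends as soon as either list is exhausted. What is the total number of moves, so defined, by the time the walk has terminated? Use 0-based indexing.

[i=0,j=0] 7>0 → j++
[i=0,j=1] 7>1 → j++
[i=0,j=2] 7>2 → j++
[i=0,j=3] 7>6 → j++
[i=0,j=4] 7<10 → i++
[i=1,j=4] 10==10 emit → i++,j++
[i=2,j=5] 14>11 → j++
[i=2,j=6] 14==14 emit → i++,j++
[i=3,j=7] 23>18 → j++
[i=3,j=8] 23<24 → i++
[i=4,j=8] 29>24 → j++
[i=4,j=9] 29>25 → j++
[i=4,j=10] 29>26 → j++
[i=4,j=11] 29==29 emit → i++,j++

14 moves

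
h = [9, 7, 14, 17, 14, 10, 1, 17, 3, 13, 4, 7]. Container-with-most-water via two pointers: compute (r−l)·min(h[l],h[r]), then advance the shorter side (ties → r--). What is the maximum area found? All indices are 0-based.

l=0 r=11: min(9,7)*11=77 best=77 *, r--
l=0 r=10: min(9,4)*10=40 best=77, r--
l=0 r=9: min(9,13)*9=81 best=81 *, l++
l=1 r=9: min(7,13)*8=56 best=81, l++
l=2 r=9: min(14,13)*7=91 best=91 *, r--
l=2 r=8: min(14,3)*6=18 best=91, r--
l=2 r=7: min(14,17)*5=70 best=91, l++
l=3 r=7: min(17,17)*4=68 best=91, r--
l=3 r=6: min(17,1)*3=3 best=91, r--
l=3 r=5: min(17,10)*2=20 best=91, r--
l=3 r=4: min(17,14)*1=14 best=91, r--

max area = 91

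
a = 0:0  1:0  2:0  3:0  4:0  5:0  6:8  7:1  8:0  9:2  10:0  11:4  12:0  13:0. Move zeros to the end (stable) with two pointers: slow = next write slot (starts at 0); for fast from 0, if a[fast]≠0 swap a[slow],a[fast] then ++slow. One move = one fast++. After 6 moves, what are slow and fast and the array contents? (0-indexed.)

slow=0 fast=0: a[fast]=0, fast++
slow=0 fast=1: a[fast]=0, fast++
slow=0 fast=2: a[fast]=0, fast++
slow=0 fast=3: a[fast]=0, fast++
slow=0 fast=4: a[fast]=0, fast++
slow=0 fast=5: a[fast]=0, fast++

slow=0, fast=6, a=[0, 0, 0, 0, 0, 0, 8, 1, 0, 2, 0, 4, 0, 0]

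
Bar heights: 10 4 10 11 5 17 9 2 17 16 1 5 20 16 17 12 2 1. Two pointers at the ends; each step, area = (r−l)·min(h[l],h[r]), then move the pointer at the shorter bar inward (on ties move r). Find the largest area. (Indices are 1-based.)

max area = 153

[1,18] min(10,1)*17=17 best=17 * → r--
[1,17] min(10,2)*16=32 best=32 * → r--
[1,16] min(10,12)*15=150 best=150 * → l++
[2,16] min(4,12)*14=56 best=150 → l++
[3,16] min(10,12)*13=130 best=150 → l++
[4,16] min(11,12)*12=132 best=150 → l++
[5,16] min(5,12)*11=55 best=150 → l++
[6,16] min(17,12)*10=120 best=150 → r--
[6,15] min(17,17)*9=153 best=153 * → r--
[6,14] min(17,16)*8=128 best=153 → r--
[6,13] min(17,20)*7=119 best=153 → l++
[7,13] min(9,20)*6=54 best=153 → l++
[8,13] min(2,20)*5=10 best=153 → l++
[9,13] min(17,20)*4=68 best=153 → l++
[10,13] min(16,20)*3=48 best=153 → l++
[11,13] min(1,20)*2=2 best=153 → l++
[12,13] min(5,20)*1=5 best=153 → l++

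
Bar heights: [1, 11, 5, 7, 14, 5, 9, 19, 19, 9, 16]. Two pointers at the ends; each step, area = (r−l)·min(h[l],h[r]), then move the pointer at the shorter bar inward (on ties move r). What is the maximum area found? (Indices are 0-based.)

[0,10] min(1,16)*10=10 best=10 * → l++
[1,10] min(11,16)*9=99 best=99 * → l++
[2,10] min(5,16)*8=40 best=99 → l++
[3,10] min(7,16)*7=49 best=99 → l++
[4,10] min(14,16)*6=84 best=99 → l++
[5,10] min(5,16)*5=25 best=99 → l++
[6,10] min(9,16)*4=36 best=99 → l++
[7,10] min(19,16)*3=48 best=99 → r--
[7,9] min(19,9)*2=18 best=99 → r--
[7,8] min(19,19)*1=19 best=99 → r--

max area = 99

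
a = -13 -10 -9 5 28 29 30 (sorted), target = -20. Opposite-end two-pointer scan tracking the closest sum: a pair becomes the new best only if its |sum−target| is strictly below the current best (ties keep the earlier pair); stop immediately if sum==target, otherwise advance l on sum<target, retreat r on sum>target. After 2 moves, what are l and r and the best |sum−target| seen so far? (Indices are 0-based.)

l=0 r=6: -13+30=17 d=37 *, r--
l=0 r=5: -13+29=16 d=36 *, r--

l=0, r=4, best |Δ|=36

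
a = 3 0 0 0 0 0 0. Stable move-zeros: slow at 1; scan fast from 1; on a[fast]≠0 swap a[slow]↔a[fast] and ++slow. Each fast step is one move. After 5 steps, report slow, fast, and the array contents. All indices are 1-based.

slow=2, fast=6, a=[3, 0, 0, 0, 0, 0, 0]

(s=1,f=1) a[fast]=3≠0 swap→a[1]=3 → slow++,fast++
(s=2,f=2) a[fast]=0 → fast++
(s=2,f=3) a[fast]=0 → fast++
(s=2,f=4) a[fast]=0 → fast++
(s=2,f=5) a[fast]=0 → fast++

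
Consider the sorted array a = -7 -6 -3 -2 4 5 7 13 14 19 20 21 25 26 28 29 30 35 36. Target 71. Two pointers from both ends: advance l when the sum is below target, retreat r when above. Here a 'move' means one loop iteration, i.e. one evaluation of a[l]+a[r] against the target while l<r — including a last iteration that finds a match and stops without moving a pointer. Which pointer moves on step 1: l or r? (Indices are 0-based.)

l

[0,18] -7+36=29 <71 → l++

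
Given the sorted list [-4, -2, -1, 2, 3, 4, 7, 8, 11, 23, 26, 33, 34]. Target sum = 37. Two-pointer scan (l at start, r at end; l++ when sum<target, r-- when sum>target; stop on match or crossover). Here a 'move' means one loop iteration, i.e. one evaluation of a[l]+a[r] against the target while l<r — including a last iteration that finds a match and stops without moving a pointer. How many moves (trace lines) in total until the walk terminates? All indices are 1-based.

5 moves

l=1 r=13: -4+34=30 <37, l++
l=2 r=13: -2+34=32 <37, l++
l=3 r=13: -1+34=33 <37, l++
l=4 r=13: 2+34=36 <37, l++
l=5 r=13: 3+34=37, found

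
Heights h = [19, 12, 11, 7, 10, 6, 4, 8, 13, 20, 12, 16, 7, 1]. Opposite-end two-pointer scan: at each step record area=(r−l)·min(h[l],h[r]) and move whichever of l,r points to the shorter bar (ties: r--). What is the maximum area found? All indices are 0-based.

l=0 r=13: min(19,1)*13=13 best=13 *, r--
l=0 r=12: min(19,7)*12=84 best=84 *, r--
l=0 r=11: min(19,16)*11=176 best=176 *, r--
l=0 r=10: min(19,12)*10=120 best=176, r--
l=0 r=9: min(19,20)*9=171 best=176, l++
l=1 r=9: min(12,20)*8=96 best=176, l++
l=2 r=9: min(11,20)*7=77 best=176, l++
l=3 r=9: min(7,20)*6=42 best=176, l++
l=4 r=9: min(10,20)*5=50 best=176, l++
l=5 r=9: min(6,20)*4=24 best=176, l++
l=6 r=9: min(4,20)*3=12 best=176, l++
l=7 r=9: min(8,20)*2=16 best=176, l++
l=8 r=9: min(13,20)*1=13 best=176, l++

max area = 176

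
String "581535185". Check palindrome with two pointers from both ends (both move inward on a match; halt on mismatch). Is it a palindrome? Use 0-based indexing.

l=0 r=8: '5'=='5', l++,r--
l=1 r=7: '8'=='8', l++,r--
l=2 r=6: '1'=='1', l++,r--
l=3 r=5: '5'=='5', l++,r--

palindrome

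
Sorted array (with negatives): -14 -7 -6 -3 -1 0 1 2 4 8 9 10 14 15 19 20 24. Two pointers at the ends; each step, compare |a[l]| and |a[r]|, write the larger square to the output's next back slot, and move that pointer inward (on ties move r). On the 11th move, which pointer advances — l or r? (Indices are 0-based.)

[0,16] |-14|<=|24| out[16]=576 → r--
[0,15] |-14|<=|20| out[15]=400 → r--
[0,14] |-14|<=|19| out[14]=361 → r--
[0,13] |-14|<=|15| out[13]=225 → r--
[0,12] |-14|<=|14| out[12]=196 → r--
[0,11] |-14|>|10| out[11]=196 → l++
[1,11] |-7|<=|10| out[10]=100 → r--
[1,10] |-7|<=|9| out[9]=81 → r--
[1,9] |-7|<=|8| out[8]=64 → r--
[1,8] |-7|>|4| out[7]=49 → l++
[2,8] |-6|>|4| out[6]=36 → l++

l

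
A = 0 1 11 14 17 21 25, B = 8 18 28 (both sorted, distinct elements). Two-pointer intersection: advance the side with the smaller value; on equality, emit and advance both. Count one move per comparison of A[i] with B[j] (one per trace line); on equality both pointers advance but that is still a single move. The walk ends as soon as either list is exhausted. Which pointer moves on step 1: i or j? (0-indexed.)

i=0 j=0: 0<8, i++

i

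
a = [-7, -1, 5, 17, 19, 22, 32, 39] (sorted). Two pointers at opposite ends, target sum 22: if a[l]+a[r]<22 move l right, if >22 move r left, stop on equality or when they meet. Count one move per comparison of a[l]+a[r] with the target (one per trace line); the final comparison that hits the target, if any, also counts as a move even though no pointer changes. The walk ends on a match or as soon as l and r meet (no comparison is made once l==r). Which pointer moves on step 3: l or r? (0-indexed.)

l

l=0 r=7: -7+39=32 >22, r--
l=0 r=6: -7+32=25 >22, r--
l=0 r=5: -7+22=15 <22, l++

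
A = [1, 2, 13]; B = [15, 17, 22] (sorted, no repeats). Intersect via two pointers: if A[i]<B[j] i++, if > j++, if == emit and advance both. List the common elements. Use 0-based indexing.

intersection = []

[i=0,j=0] 1<15 → i++
[i=1,j=0] 2<15 → i++
[i=2,j=0] 13<15 → i++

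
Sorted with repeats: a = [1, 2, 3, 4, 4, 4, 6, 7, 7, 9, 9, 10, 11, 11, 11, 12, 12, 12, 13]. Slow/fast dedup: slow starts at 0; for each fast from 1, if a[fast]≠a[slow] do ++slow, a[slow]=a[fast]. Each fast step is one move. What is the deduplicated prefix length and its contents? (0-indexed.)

length 11; prefix = [1, 2, 3, 4, 6, 7, 9, 10, 11, 12, 13]

(s=0,f=1) a[fast]=2≠a[slow]=1 write a[1]=2 → slow++,fast++
(s=1,f=2) a[fast]=3≠a[slow]=2 write a[2]=3 → slow++,fast++
(s=2,f=3) a[fast]=4≠a[slow]=3 write a[3]=4 → slow++,fast++
(s=3,f=4) a[fast]=4=a[slow] dup → fast++
(s=3,f=5) a[fast]=4=a[slow] dup → fast++
(s=3,f=6) a[fast]=6≠a[slow]=4 write a[4]=6 → slow++,fast++
(s=4,f=7) a[fast]=7≠a[slow]=6 write a[5]=7 → slow++,fast++
(s=5,f=8) a[fast]=7=a[slow] dup → fast++
(s=5,f=9) a[fast]=9≠a[slow]=7 write a[6]=9 → slow++,fast++
(s=6,f=10) a[fast]=9=a[slow] dup → fast++
(s=6,f=11) a[fast]=10≠a[slow]=9 write a[7]=10 → slow++,fast++
(s=7,f=12) a[fast]=11≠a[slow]=10 write a[8]=11 → slow++,fast++
(s=8,f=13) a[fast]=11=a[slow] dup → fast++
(s=8,f=14) a[fast]=11=a[slow] dup → fast++
(s=8,f=15) a[fast]=12≠a[slow]=11 write a[9]=12 → slow++,fast++
(s=9,f=16) a[fast]=12=a[slow] dup → fast++
(s=9,f=17) a[fast]=12=a[slow] dup → fast++
(s=9,f=18) a[fast]=13≠a[slow]=12 write a[10]=13 → slow++,fast++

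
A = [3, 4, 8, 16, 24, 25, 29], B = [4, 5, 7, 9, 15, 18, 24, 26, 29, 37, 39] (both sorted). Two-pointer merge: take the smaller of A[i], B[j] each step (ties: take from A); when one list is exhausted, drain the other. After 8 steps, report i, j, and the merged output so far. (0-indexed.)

[i=0,j=0] A[i]=3<=B[j]=4 take 3 → i++
[i=1,j=0] A[i]=4<=B[j]=4 take 4 → i++
[i=2,j=0] A[i]=8>B[j]=4 take 4 → j++
[i=2,j=1] A[i]=8>B[j]=5 take 5 → j++
[i=2,j=2] A[i]=8>B[j]=7 take 7 → j++
[i=2,j=3] A[i]=8<=B[j]=9 take 8 → i++
[i=3,j=3] A[i]=16>B[j]=9 take 9 → j++
[i=3,j=4] A[i]=16>B[j]=15 take 15 → j++

i=3, j=5, merged so far=[3, 4, 4, 5, 7, 8, 9, 15]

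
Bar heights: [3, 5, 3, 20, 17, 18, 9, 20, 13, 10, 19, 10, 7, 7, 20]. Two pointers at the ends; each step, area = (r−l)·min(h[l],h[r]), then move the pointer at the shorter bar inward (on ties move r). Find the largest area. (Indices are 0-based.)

[0,14] min(3,20)*14=42 best=42 * → l++
[1,14] min(5,20)*13=65 best=65 * → l++
[2,14] min(3,20)*12=36 best=65 → l++
[3,14] min(20,20)*11=220 best=220 * → r--
[3,13] min(20,7)*10=70 best=220 → r--
[3,12] min(20,7)*9=63 best=220 → r--
[3,11] min(20,10)*8=80 best=220 → r--
[3,10] min(20,19)*7=133 best=220 → r--
[3,9] min(20,10)*6=60 best=220 → r--
[3,8] min(20,13)*5=65 best=220 → r--
[3,7] min(20,20)*4=80 best=220 → r--
[3,6] min(20,9)*3=27 best=220 → r--
[3,5] min(20,18)*2=36 best=220 → r--
[3,4] min(20,17)*1=17 best=220 → r--

max area = 220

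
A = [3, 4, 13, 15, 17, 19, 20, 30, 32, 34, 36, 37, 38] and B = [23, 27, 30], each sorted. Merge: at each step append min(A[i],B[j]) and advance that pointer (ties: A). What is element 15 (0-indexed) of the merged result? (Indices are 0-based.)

[i=0,j=0] A[i]=3<=B[j]=23 take 3 → i++
[i=1,j=0] A[i]=4<=B[j]=23 take 4 → i++
[i=2,j=0] A[i]=13<=B[j]=23 take 13 → i++
[i=3,j=0] A[i]=15<=B[j]=23 take 15 → i++
[i=4,j=0] A[i]=17<=B[j]=23 take 17 → i++
[i=5,j=0] A[i]=19<=B[j]=23 take 19 → i++
[i=6,j=0] A[i]=20<=B[j]=23 take 20 → i++
[i=7,j=0] A[i]=30>B[j]=23 take 23 → j++
[i=7,j=1] A[i]=30>B[j]=27 take 27 → j++
[i=7,j=2] A[i]=30<=B[j]=30 take 30 → i++
[i=8,j=2] A[i]=32>B[j]=30 take 30 → j++
[i=8,j=3] B done, take A[i]=32 → i++
[i=9,j=3] B done, take A[i]=34 → i++
[i=10,j=3] B done, take A[i]=36 → i++
[i=11,j=3] B done, take A[i]=37 → i++
[i=12,j=3] B done, take A[i]=38 → i++

merged[15] = 38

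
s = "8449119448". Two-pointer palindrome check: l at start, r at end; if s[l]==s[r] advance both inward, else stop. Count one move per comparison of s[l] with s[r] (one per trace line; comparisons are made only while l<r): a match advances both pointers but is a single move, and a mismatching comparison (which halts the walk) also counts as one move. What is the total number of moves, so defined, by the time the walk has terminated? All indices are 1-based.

l=1 r=10: '8'=='8', l++,r--
l=2 r=9: '4'=='4', l++,r--
l=3 r=8: '4'=='4', l++,r--
l=4 r=7: '9'=='9', l++,r--
l=5 r=6: '1'=='1', l++,r--

5 moves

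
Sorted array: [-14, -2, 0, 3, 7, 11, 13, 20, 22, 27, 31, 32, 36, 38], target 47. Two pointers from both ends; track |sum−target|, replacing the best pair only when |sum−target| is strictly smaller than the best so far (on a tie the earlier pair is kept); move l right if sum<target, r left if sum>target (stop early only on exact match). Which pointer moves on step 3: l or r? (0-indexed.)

l

[0,13] -14+38=24 d=23 * → l++
[1,13] -2+38=36 d=11 * → l++
[2,13] 0+38=38 d=9 * → l++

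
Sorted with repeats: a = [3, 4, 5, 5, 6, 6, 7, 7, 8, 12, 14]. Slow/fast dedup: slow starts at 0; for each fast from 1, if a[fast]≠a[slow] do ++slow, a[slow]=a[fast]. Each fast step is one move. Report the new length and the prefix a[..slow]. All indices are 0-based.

length 8; prefix = [3, 4, 5, 6, 7, 8, 12, 14]

slow=0 fast=1: a[fast]=4≠a[slow]=3 write a[1]=4, slow++,fast++
slow=1 fast=2: a[fast]=5≠a[slow]=4 write a[2]=5, slow++,fast++
slow=2 fast=3: a[fast]=5=a[slow] dup, fast++
slow=2 fast=4: a[fast]=6≠a[slow]=5 write a[3]=6, slow++,fast++
slow=3 fast=5: a[fast]=6=a[slow] dup, fast++
slow=3 fast=6: a[fast]=7≠a[slow]=6 write a[4]=7, slow++,fast++
slow=4 fast=7: a[fast]=7=a[slow] dup, fast++
slow=4 fast=8: a[fast]=8≠a[slow]=7 write a[5]=8, slow++,fast++
slow=5 fast=9: a[fast]=12≠a[slow]=8 write a[6]=12, slow++,fast++
slow=6 fast=10: a[fast]=14≠a[slow]=12 write a[7]=14, slow++,fast++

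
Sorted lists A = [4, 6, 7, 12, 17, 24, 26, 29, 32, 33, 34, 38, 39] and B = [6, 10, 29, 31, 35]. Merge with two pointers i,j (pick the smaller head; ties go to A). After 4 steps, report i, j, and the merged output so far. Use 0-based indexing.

i=3, j=1, merged so far=[4, 6, 6, 7]

[i=0,j=0] A[i]=4<=B[j]=6 take 4 → i++
[i=1,j=0] A[i]=6<=B[j]=6 take 6 → i++
[i=2,j=0] A[i]=7>B[j]=6 take 6 → j++
[i=2,j=1] A[i]=7<=B[j]=10 take 7 → i++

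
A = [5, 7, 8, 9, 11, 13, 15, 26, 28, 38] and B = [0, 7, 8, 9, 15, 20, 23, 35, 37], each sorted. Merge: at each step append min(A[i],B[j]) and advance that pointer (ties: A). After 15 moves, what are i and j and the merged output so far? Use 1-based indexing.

i=9, j=8, merged so far=[0, 5, 7, 7, 8, 8, 9, 9, 11, 13, 15, 15, 20, 23, 26]

[i=1,j=1] A[i]=5>B[j]=0 take 0 → j++
[i=1,j=2] A[i]=5<=B[j]=7 take 5 → i++
[i=2,j=2] A[i]=7<=B[j]=7 take 7 → i++
[i=3,j=2] A[i]=8>B[j]=7 take 7 → j++
[i=3,j=3] A[i]=8<=B[j]=8 take 8 → i++
[i=4,j=3] A[i]=9>B[j]=8 take 8 → j++
[i=4,j=4] A[i]=9<=B[j]=9 take 9 → i++
[i=5,j=4] A[i]=11>B[j]=9 take 9 → j++
[i=5,j=5] A[i]=11<=B[j]=15 take 11 → i++
[i=6,j=5] A[i]=13<=B[j]=15 take 13 → i++
[i=7,j=5] A[i]=15<=B[j]=15 take 15 → i++
[i=8,j=5] A[i]=26>B[j]=15 take 15 → j++
[i=8,j=6] A[i]=26>B[j]=20 take 20 → j++
[i=8,j=7] A[i]=26>B[j]=23 take 23 → j++
[i=8,j=8] A[i]=26<=B[j]=35 take 26 → i++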